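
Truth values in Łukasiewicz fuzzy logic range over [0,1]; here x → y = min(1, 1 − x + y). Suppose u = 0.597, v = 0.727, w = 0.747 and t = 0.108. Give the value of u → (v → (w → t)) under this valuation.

w → t = min(1, 1 − 0.747 + 0.108) = min(1, 0.361) = 0.361
v → (w → t) = min(1, 1 − 0.727 + 0.361) = min(1, 0.634) = 0.634
u → (v → (w → t)) = min(1, 1 − 0.597 + 0.634) = min(1, 1.037) = 1.000

1.000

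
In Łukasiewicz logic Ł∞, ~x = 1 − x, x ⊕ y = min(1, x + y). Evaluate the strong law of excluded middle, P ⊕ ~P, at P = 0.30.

~P = 1 − 0.30 = 0.70
P ⊕ ~P = min(1, 0.30 + 0.70) = min(1, 1.00) = 1.00
(As expected: always 1 in Ł∞ since a ⊕ (1−a) = 1.)

1.00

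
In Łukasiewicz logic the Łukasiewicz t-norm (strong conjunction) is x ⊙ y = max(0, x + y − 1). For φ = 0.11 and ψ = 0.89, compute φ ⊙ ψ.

0.00

φ ⊙ ψ = max(0, 0.11 + 0.89 − 1) = max(0, 0.00) = 0.00
For comparison, the Gödel (minimum) t-norm min(x, y) would give 0.11.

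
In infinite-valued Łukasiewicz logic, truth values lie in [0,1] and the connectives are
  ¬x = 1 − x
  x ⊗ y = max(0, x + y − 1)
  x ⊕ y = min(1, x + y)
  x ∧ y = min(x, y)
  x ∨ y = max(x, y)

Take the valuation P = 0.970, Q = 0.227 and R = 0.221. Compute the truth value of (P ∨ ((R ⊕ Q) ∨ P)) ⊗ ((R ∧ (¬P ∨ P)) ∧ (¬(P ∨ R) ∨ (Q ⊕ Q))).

R ⊕ Q = min(1, 0.221 + 0.227) = min(1, 0.448) = 0.448
(R ⊕ Q) ∨ P = max(0.448, 0.970) = 0.970
P ∨ ((R ⊕ Q) ∨ P) = max(0.970, 0.970) = 0.970
¬P = 1 − 0.970 = 0.030
¬P ∨ P = max(0.030, 0.970) = 0.970
R ∧ (¬P ∨ P) = min(0.221, 0.970) = 0.221
P ∨ R = max(0.970, 0.221) = 0.970
¬(P ∨ R) = 1 − 0.970 = 0.030
Q ⊕ Q = min(1, 0.227 + 0.227) = min(1, 0.454) = 0.454
¬(P ∨ R) ∨ (Q ⊕ Q) = max(0.030, 0.454) = 0.454
(R ∧ (¬P ∨ P)) ∧ (¬(P ∨ R) ∨ (Q ⊕ Q)) = min(0.221, 0.454) = 0.221
(P ∨ ((R ⊕ Q) ∨ P)) ⊗ ((R ∧ (¬P ∨ P)) ∧ (¬(P ∨ R) ∨ (Q ⊕ Q))) = max(0, 0.970 + 0.221 − 1) = max(0, 0.191) = 0.191

0.191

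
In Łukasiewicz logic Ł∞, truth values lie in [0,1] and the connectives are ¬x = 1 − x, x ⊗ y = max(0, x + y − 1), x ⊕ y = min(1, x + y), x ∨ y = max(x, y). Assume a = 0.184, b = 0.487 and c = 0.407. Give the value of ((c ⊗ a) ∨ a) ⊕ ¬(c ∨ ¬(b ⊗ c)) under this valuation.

c ⊗ a = max(0, 0.407 + 0.184 − 1) = max(0, -0.409) = 0.000
(c ⊗ a) ∨ a = max(0.000, 0.184) = 0.184
b ⊗ c = max(0, 0.487 + 0.407 − 1) = max(0, -0.106) = 0.000
¬(b ⊗ c) = 1 − 0.000 = 1.000
c ∨ ¬(b ⊗ c) = max(0.407, 1.000) = 1.000
¬(c ∨ ¬(b ⊗ c)) = 1 − 1.000 = 0.000
((c ⊗ a) ∨ a) ⊕ ¬(c ∨ ¬(b ⊗ c)) = min(1, 0.184 + 0.000) = min(1, 0.184) = 0.184

0.184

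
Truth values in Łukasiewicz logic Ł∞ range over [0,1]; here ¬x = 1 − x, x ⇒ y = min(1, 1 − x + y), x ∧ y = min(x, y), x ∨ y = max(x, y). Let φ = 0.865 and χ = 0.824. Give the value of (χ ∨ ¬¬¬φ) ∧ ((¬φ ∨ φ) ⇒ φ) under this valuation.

0.824

¬φ = 1 − 0.865 = 0.135
¬¬φ = 1 − 0.135 = 0.865
¬¬¬φ = 1 − 0.865 = 0.135
χ ∨ ¬¬¬φ = max(0.824, 0.135) = 0.824
¬φ ∨ φ = max(0.135, 0.865) = 0.865
(¬φ ∨ φ) ⇒ φ = min(1, 1 − 0.865 + 0.865) = min(1, 1.000) = 1.000
(χ ∨ ¬¬¬φ) ∧ ((¬φ ∨ φ) ⇒ φ) = min(0.824, 1.000) = 0.824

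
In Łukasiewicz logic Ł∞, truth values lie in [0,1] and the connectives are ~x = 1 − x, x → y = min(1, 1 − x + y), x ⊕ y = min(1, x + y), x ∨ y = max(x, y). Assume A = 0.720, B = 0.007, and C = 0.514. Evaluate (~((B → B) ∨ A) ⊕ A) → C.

0.794

B → B = min(1, 1 − 0.007 + 0.007) = min(1, 1.000) = 1.000
(B → B) ∨ A = max(1.000, 0.720) = 1.000
~((B → B) ∨ A) = 1 − 1.000 = 0.000
~((B → B) ∨ A) ⊕ A = min(1, 0.000 + 0.720) = min(1, 0.720) = 0.720
(~((B → B) ∨ A) ⊕ A) → C = min(1, 1 − 0.720 + 0.514) = min(1, 0.794) = 0.794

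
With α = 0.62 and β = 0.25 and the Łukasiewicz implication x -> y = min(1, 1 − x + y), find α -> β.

0.63

α -> β = min(1, 1 − 0.62 + 0.25) = min(1, 0.63) = 0.63
For comparison, the Gödel implication (1 if x ≤ y else y) would give 0.25.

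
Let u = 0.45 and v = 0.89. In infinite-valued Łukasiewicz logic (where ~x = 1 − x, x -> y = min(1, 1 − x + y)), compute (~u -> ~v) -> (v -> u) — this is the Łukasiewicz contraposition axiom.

1.00

~u = 1 − 0.45 = 0.55
~v = 1 − 0.89 = 0.11
~u -> ~v = min(1, 1 − 0.55 + 0.11) = min(1, 0.56) = 0.56
v -> u = min(1, 1 − 0.89 + 0.45) = min(1, 0.56) = 0.56
(~u -> ~v) -> (v -> u) = min(1, 1 − 0.56 + 0.56) = min(1, 1.00) = 1.00
(As expected: an axiom of Ł∞, always 1.)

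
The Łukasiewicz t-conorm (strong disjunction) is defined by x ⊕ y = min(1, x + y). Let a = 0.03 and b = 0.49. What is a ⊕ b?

0.52

a ⊕ b = min(1, 0.03 + 0.49) = min(1, 0.52) = 0.52
For comparison, the Gödel t-conorm max(x, y) would give 0.49.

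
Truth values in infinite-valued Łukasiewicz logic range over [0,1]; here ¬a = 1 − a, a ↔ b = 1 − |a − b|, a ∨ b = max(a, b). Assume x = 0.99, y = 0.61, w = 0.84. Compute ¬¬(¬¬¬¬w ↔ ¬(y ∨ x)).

¬w = 1 − 0.84 = 0.16
¬¬w = 1 − 0.16 = 0.84
¬¬¬w = 1 − 0.84 = 0.16
¬¬¬¬w = 1 − 0.16 = 0.84
y ∨ x = max(0.61, 0.99) = 0.99
¬(y ∨ x) = 1 − 0.99 = 0.01
¬¬¬¬w ↔ ¬(y ∨ x) = 1 − |0.84 − 0.01| = 1 − 0.83 = 0.17
¬(¬¬¬¬w ↔ ¬(y ∨ x)) = 1 − 0.17 = 0.83
¬¬(¬¬¬¬w ↔ ¬(y ∨ x)) = 1 − 0.83 = 0.17

0.17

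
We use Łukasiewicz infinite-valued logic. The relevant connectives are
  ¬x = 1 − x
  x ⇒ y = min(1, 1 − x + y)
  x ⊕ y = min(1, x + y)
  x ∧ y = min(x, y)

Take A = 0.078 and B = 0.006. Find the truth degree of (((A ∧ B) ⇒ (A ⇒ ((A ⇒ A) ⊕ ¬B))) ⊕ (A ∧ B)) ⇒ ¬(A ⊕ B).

0.916

A ∧ B = min(0.078, 0.006) = 0.006
A ⇒ A = min(1, 1 − 0.078 + 0.078) = min(1, 1.000) = 1.000
¬B = 1 − 0.006 = 0.994
(A ⇒ A) ⊕ ¬B = min(1, 1.000 + 0.994) = min(1, 1.994) = 1.000
A ⇒ ((A ⇒ A) ⊕ ¬B) = min(1, 1 − 0.078 + 1.000) = min(1, 1.922) = 1.000
(A ∧ B) ⇒ (A ⇒ ((A ⇒ A) ⊕ ¬B)) = min(1, 1 − 0.006 + 1.000) = min(1, 1.994) = 1.000
((A ∧ B) ⇒ (A ⇒ ((A ⇒ A) ⊕ ¬B))) ⊕ (A ∧ B) = min(1, 1.000 + 0.006) = min(1, 1.006) = 1.000
A ⊕ B = min(1, 0.078 + 0.006) = min(1, 0.084) = 0.084
¬(A ⊕ B) = 1 − 0.084 = 0.916
(((A ∧ B) ⇒ (A ⇒ ((A ⇒ A) ⊕ ¬B))) ⊕ (A ∧ B)) ⇒ ¬(A ⊕ B) = min(1, 1 − 1.000 + 0.916) = min(1, 0.916) = 0.916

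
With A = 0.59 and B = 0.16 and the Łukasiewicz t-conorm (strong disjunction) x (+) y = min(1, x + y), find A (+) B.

0.75

A (+) B = min(1, 0.59 + 0.16) = min(1, 0.75) = 0.75
For comparison, the Gödel t-conorm max(x, y) would give 0.59.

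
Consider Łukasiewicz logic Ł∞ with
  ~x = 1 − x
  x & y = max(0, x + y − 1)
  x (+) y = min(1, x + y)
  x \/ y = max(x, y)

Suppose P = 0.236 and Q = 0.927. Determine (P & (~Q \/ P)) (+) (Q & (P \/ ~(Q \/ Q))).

0.163

~Q = 1 − 0.927 = 0.073
~Q \/ P = max(0.073, 0.236) = 0.236
P & (~Q \/ P) = max(0, 0.236 + 0.236 − 1) = max(0, -0.528) = 0.000
Q \/ Q = max(0.927, 0.927) = 0.927
~(Q \/ Q) = 1 − 0.927 = 0.073
P \/ ~(Q \/ Q) = max(0.236, 0.073) = 0.236
Q & (P \/ ~(Q \/ Q)) = max(0, 0.927 + 0.236 − 1) = max(0, 0.163) = 0.163
(P & (~Q \/ P)) (+) (Q & (P \/ ~(Q \/ Q))) = min(1, 0.000 + 0.163) = min(1, 0.163) = 0.163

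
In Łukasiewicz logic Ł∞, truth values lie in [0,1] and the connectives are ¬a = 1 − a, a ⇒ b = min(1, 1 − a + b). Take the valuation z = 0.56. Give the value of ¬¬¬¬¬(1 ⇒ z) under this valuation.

1 ⇒ z = min(1, 1 − 1.00 + 0.56) = min(1, 0.56) = 0.56
¬(1 ⇒ z) = 1 − 0.56 = 0.44
¬¬(1 ⇒ z) = 1 − 0.44 = 0.56
¬¬¬(1 ⇒ z) = 1 − 0.56 = 0.44
¬¬¬¬(1 ⇒ z) = 1 − 0.44 = 0.56
¬¬¬¬¬(1 ⇒ z) = 1 − 0.56 = 0.44

0.44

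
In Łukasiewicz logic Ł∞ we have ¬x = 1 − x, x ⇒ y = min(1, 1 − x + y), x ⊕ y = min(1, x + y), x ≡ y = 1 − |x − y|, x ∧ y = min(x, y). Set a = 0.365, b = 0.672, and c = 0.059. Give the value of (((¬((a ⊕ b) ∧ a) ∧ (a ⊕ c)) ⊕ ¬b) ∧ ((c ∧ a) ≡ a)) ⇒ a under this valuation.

a ⊕ b = min(1, 0.365 + 0.672) = min(1, 1.037) = 1.000
(a ⊕ b) ∧ a = min(1.000, 0.365) = 0.365
¬((a ⊕ b) ∧ a) = 1 − 0.365 = 0.635
a ⊕ c = min(1, 0.365 + 0.059) = min(1, 0.424) = 0.424
¬((a ⊕ b) ∧ a) ∧ (a ⊕ c) = min(0.635, 0.424) = 0.424
¬b = 1 − 0.672 = 0.328
(¬((a ⊕ b) ∧ a) ∧ (a ⊕ c)) ⊕ ¬b = min(1, 0.424 + 0.328) = min(1, 0.752) = 0.752
c ∧ a = min(0.059, 0.365) = 0.059
(c ∧ a) ≡ a = 1 − |0.059 − 0.365| = 1 − 0.306 = 0.694
((¬((a ⊕ b) ∧ a) ∧ (a ⊕ c)) ⊕ ¬b) ∧ ((c ∧ a) ≡ a) = min(0.752, 0.694) = 0.694
(((¬((a ⊕ b) ∧ a) ∧ (a ⊕ c)) ⊕ ¬b) ∧ ((c ∧ a) ≡ a)) ⇒ a = min(1, 1 − 0.694 + 0.365) = min(1, 0.671) = 0.671

0.671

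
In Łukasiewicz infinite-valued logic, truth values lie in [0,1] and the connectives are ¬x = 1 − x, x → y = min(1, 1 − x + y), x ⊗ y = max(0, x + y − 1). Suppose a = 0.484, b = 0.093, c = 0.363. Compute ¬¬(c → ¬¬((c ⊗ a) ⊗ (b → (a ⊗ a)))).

c ⊗ a = max(0, 0.363 + 0.484 − 1) = max(0, -0.153) = 0.000
a ⊗ a = max(0, 0.484 + 0.484 − 1) = max(0, -0.032) = 0.000
b → (a ⊗ a) = min(1, 1 − 0.093 + 0.000) = min(1, 0.907) = 0.907
(c ⊗ a) ⊗ (b → (a ⊗ a)) = max(0, 0.000 + 0.907 − 1) = max(0, -0.093) = 0.000
¬((c ⊗ a) ⊗ (b → (a ⊗ a))) = 1 − 0.000 = 1.000
¬¬((c ⊗ a) ⊗ (b → (a ⊗ a))) = 1 − 1.000 = 0.000
c → ¬¬((c ⊗ a) ⊗ (b → (a ⊗ a))) = min(1, 1 − 0.363 + 0.000) = min(1, 0.637) = 0.637
¬(c → ¬¬((c ⊗ a) ⊗ (b → (a ⊗ a)))) = 1 − 0.637 = 0.363
¬¬(c → ¬¬((c ⊗ a) ⊗ (b → (a ⊗ a)))) = 1 − 0.363 = 0.637

0.637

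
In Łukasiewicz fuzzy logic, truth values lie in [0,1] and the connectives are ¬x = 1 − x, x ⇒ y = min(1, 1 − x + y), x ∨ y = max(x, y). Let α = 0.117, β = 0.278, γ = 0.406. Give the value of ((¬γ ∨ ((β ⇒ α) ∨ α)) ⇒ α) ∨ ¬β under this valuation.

0.722

¬γ = 1 − 0.406 = 0.594
β ⇒ α = min(1, 1 − 0.278 + 0.117) = min(1, 0.839) = 0.839
(β ⇒ α) ∨ α = max(0.839, 0.117) = 0.839
¬γ ∨ ((β ⇒ α) ∨ α) = max(0.594, 0.839) = 0.839
(¬γ ∨ ((β ⇒ α) ∨ α)) ⇒ α = min(1, 1 − 0.839 + 0.117) = min(1, 0.278) = 0.278
¬β = 1 − 0.278 = 0.722
((¬γ ∨ ((β ⇒ α) ∨ α)) ⇒ α) ∨ ¬β = max(0.278, 0.722) = 0.722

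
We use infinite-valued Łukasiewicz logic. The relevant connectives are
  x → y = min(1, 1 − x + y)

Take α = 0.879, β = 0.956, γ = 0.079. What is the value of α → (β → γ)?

β → γ = min(1, 1 − 0.956 + 0.079) = min(1, 0.123) = 0.123
α → (β → γ) = min(1, 1 − 0.879 + 0.123) = min(1, 0.244) = 0.244

0.244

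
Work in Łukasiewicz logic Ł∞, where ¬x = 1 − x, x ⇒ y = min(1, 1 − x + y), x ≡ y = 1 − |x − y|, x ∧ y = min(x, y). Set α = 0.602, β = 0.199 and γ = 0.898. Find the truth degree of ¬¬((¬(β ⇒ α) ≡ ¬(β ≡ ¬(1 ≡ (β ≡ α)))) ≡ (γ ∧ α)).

β ⇒ α = min(1, 1 − 0.199 + 0.602) = min(1, 1.403) = 1.000
¬(β ⇒ α) = 1 − 1.000 = 0.000
β ≡ α = 1 − |0.199 − 0.602| = 1 − 0.403 = 0.597
1 ≡ (β ≡ α) = 1 − |1.000 − 0.597| = 1 − 0.403 = 0.597
¬(1 ≡ (β ≡ α)) = 1 − 0.597 = 0.403
β ≡ ¬(1 ≡ (β ≡ α)) = 1 − |0.199 − 0.403| = 1 − 0.204 = 0.796
¬(β ≡ ¬(1 ≡ (β ≡ α))) = 1 − 0.796 = 0.204
¬(β ⇒ α) ≡ ¬(β ≡ ¬(1 ≡ (β ≡ α))) = 1 − |0.000 − 0.204| = 1 − 0.204 = 0.796
γ ∧ α = min(0.898, 0.602) = 0.602
(¬(β ⇒ α) ≡ ¬(β ≡ ¬(1 ≡ (β ≡ α)))) ≡ (γ ∧ α) = 1 − |0.796 − 0.602| = 1 − 0.194 = 0.806
¬((¬(β ⇒ α) ≡ ¬(β ≡ ¬(1 ≡ (β ≡ α)))) ≡ (γ ∧ α)) = 1 − 0.806 = 0.194
¬¬((¬(β ⇒ α) ≡ ¬(β ≡ ¬(1 ≡ (β ≡ α)))) ≡ (γ ∧ α)) = 1 − 0.194 = 0.806

0.806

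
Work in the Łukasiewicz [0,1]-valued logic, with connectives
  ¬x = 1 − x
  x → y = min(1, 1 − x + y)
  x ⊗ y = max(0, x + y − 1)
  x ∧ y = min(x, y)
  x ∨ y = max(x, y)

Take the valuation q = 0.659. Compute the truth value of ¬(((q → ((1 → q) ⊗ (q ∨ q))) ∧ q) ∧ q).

0.341

1 → q = min(1, 1 − 1.000 + 0.659) = min(1, 0.659) = 0.659
q ∨ q = max(0.659, 0.659) = 0.659
(1 → q) ⊗ (q ∨ q) = max(0, 0.659 + 0.659 − 1) = max(0, 0.318) = 0.318
q → ((1 → q) ⊗ (q ∨ q)) = min(1, 1 − 0.659 + 0.318) = min(1, 0.659) = 0.659
(q → ((1 → q) ⊗ (q ∨ q))) ∧ q = min(0.659, 0.659) = 0.659
((q → ((1 → q) ⊗ (q ∨ q))) ∧ q) ∧ q = min(0.659, 0.659) = 0.659
¬(((q → ((1 → q) ⊗ (q ∨ q))) ∧ q) ∧ q) = 1 − 0.659 = 0.341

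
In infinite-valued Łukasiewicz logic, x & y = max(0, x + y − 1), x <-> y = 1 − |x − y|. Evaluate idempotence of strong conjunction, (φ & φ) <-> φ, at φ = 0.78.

0.78

φ & φ = max(0, 0.78 + 0.78 − 1) = max(0, 0.56) = 0.56
(φ & φ) <-> φ = 1 − |0.56 − 0.78| = 1 − 0.22 = 0.78
(The value 0.78 < 1 shows this instance is not satisfied; fails in Ł∞ since a ⊗ a = max(0, 2a−1) ≠ a in general.)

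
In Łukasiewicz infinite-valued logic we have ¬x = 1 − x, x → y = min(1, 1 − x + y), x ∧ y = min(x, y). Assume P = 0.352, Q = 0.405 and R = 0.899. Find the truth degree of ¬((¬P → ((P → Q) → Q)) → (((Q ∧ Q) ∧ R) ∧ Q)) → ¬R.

0.749

¬P = 1 − 0.352 = 0.648
P → Q = min(1, 1 − 0.352 + 0.405) = min(1, 1.053) = 1.000
(P → Q) → Q = min(1, 1 − 1.000 + 0.405) = min(1, 0.405) = 0.405
¬P → ((P → Q) → Q) = min(1, 1 − 0.648 + 0.405) = min(1, 0.757) = 0.757
Q ∧ Q = min(0.405, 0.405) = 0.405
(Q ∧ Q) ∧ R = min(0.405, 0.899) = 0.405
((Q ∧ Q) ∧ R) ∧ Q = min(0.405, 0.405) = 0.405
(¬P → ((P → Q) → Q)) → (((Q ∧ Q) ∧ R) ∧ Q) = min(1, 1 − 0.757 + 0.405) = min(1, 0.648) = 0.648
¬((¬P → ((P → Q) → Q)) → (((Q ∧ Q) ∧ R) ∧ Q)) = 1 − 0.648 = 0.352
¬R = 1 − 0.899 = 0.101
¬((¬P → ((P → Q) → Q)) → (((Q ∧ Q) ∧ R) ∧ Q)) → ¬R = min(1, 1 − 0.352 + 0.101) = min(1, 0.749) = 0.749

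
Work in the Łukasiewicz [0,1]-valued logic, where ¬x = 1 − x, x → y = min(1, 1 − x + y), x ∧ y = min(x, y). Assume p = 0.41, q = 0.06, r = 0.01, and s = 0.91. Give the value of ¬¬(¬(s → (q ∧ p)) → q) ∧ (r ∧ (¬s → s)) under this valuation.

0.01

q ∧ p = min(0.06, 0.41) = 0.06
s → (q ∧ p) = min(1, 1 − 0.91 + 0.06) = min(1, 0.15) = 0.15
¬(s → (q ∧ p)) = 1 − 0.15 = 0.85
¬(s → (q ∧ p)) → q = min(1, 1 − 0.85 + 0.06) = min(1, 0.21) = 0.21
¬(¬(s → (q ∧ p)) → q) = 1 − 0.21 = 0.79
¬¬(¬(s → (q ∧ p)) → q) = 1 − 0.79 = 0.21
¬s = 1 − 0.91 = 0.09
¬s → s = min(1, 1 − 0.09 + 0.91) = min(1, 1.82) = 1.00
r ∧ (¬s → s) = min(0.01, 1.00) = 0.01
¬¬(¬(s → (q ∧ p)) → q) ∧ (r ∧ (¬s → s)) = min(0.21, 0.01) = 0.01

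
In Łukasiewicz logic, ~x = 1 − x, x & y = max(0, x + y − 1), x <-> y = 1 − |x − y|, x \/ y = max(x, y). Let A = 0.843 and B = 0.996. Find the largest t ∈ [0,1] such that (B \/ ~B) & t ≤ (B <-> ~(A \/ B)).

~B = 1 − 0.996 = 0.004
B \/ ~B = max(0.996, 0.004) = 0.996
So the left factor is B \/ ~B = 0.996.
A \/ B = max(0.843, 0.996) = 0.996
~(A \/ B) = 1 − 0.996 = 0.004
B <-> ~(A \/ B) = 1 − |0.996 − 0.004| = 1 − 0.992 = 0.008
So the right-hand bound is B <-> ~(A \/ B) = 0.008.
The residuum of the Łukasiewicz t-norm gives the supremum: min(1, 1 − 0.996 + 0.008).
1 − 0.996 + 0.008 = 0.012, so t = min(1, 0.012) = 0.012.
Check: 0.996 & 0.012 = max(0, 0.008) = 0.008 ≤ 0.008.

0.012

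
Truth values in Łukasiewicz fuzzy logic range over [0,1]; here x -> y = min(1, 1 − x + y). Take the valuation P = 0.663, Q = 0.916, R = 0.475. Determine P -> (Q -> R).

0.896

Q -> R = min(1, 1 − 0.916 + 0.475) = min(1, 0.559) = 0.559
P -> (Q -> R) = min(1, 1 − 0.663 + 0.559) = min(1, 0.896) = 0.896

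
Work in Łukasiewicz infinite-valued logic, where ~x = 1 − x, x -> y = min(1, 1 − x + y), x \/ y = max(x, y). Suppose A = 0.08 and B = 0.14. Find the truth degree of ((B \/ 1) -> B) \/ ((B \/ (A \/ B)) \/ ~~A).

0.14

B \/ 1 = max(0.14, 1.00) = 1.00
(B \/ 1) -> B = min(1, 1 − 1.00 + 0.14) = min(1, 0.14) = 0.14
A \/ B = max(0.08, 0.14) = 0.14
B \/ (A \/ B) = max(0.14, 0.14) = 0.14
~A = 1 − 0.08 = 0.92
~~A = 1 − 0.92 = 0.08
(B \/ (A \/ B)) \/ ~~A = max(0.14, 0.08) = 0.14
((B \/ 1) -> B) \/ ((B \/ (A \/ B)) \/ ~~A) = max(0.14, 0.14) = 0.14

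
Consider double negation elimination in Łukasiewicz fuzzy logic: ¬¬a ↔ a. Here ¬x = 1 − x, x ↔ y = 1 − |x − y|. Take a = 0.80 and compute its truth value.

1.00

¬a = 1 − 0.80 = 0.20
¬¬a = 1 − 0.20 = 0.80
¬¬a ↔ a = 1 − |0.80 − 0.80| = 1 − 0.00 = 1.00
(As expected: always 1 in Ł∞ since negation is involutive.)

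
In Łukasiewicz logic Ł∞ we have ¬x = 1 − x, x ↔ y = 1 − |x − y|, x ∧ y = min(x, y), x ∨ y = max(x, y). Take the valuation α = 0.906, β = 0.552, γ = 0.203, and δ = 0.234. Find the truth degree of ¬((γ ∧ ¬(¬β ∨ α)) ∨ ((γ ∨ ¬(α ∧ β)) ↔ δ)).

¬β = 1 − 0.552 = 0.448
¬β ∨ α = max(0.448, 0.906) = 0.906
¬(¬β ∨ α) = 1 − 0.906 = 0.094
γ ∧ ¬(¬β ∨ α) = min(0.203, 0.094) = 0.094
α ∧ β = min(0.906, 0.552) = 0.552
¬(α ∧ β) = 1 − 0.552 = 0.448
γ ∨ ¬(α ∧ β) = max(0.203, 0.448) = 0.448
(γ ∨ ¬(α ∧ β)) ↔ δ = 1 − |0.448 − 0.234| = 1 − 0.214 = 0.786
(γ ∧ ¬(¬β ∨ α)) ∨ ((γ ∨ ¬(α ∧ β)) ↔ δ) = max(0.094, 0.786) = 0.786
¬((γ ∧ ¬(¬β ∨ α)) ∨ ((γ ∨ ¬(α ∧ β)) ↔ δ)) = 1 − 0.786 = 0.214

0.214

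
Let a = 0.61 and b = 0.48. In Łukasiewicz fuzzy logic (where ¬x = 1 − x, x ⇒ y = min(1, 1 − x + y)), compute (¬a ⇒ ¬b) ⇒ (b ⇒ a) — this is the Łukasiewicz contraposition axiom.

¬a = 1 − 0.61 = 0.39
¬b = 1 − 0.48 = 0.52
¬a ⇒ ¬b = min(1, 1 − 0.39 + 0.52) = min(1, 1.13) = 1.00
b ⇒ a = min(1, 1 − 0.48 + 0.61) = min(1, 1.13) = 1.00
(¬a ⇒ ¬b) ⇒ (b ⇒ a) = min(1, 1 − 1.00 + 1.00) = min(1, 1.00) = 1.00
(As expected: an axiom of Ł∞, always 1.)

1.00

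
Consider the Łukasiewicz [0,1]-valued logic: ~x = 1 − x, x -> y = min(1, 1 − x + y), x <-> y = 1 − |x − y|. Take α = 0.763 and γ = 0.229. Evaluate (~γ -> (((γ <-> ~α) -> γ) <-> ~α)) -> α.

0.763

~γ = 1 − 0.229 = 0.771
~α = 1 − 0.763 = 0.237
γ <-> ~α = 1 − |0.229 − 0.237| = 1 − 0.008 = 0.992
(γ <-> ~α) -> γ = min(1, 1 − 0.992 + 0.229) = min(1, 0.237) = 0.237
((γ <-> ~α) -> γ) <-> ~α = 1 − |0.237 − 0.237| = 1 − 0.000 = 1.000
~γ -> (((γ <-> ~α) -> γ) <-> ~α) = min(1, 1 − 0.771 + 1.000) = min(1, 1.229) = 1.000
(~γ -> (((γ <-> ~α) -> γ) <-> ~α)) -> α = min(1, 1 − 1.000 + 0.763) = min(1, 0.763) = 0.763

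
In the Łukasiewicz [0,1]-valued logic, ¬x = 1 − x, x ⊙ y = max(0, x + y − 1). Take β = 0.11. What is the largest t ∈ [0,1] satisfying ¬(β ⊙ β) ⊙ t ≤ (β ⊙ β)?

0.00

β ⊙ β = max(0, 0.11 + 0.11 − 1) = max(0, -0.78) = 0.00
¬(β ⊙ β) = 1 − 0.00 = 1.00
So the left factor is ¬(β ⊙ β) = 1.00.
So the right-hand bound is β ⊙ β = 0.00.
The residuum of the Łukasiewicz t-norm gives the supremum: min(1, 1 − 1.00 + 0.00).
1 − 1.00 + 0.00 = 0.00, so t = min(1, 0.00) = 0.00.
Check: 1.00 ⊙ 0.00 = max(0, 0.00) = 0.00 ≤ 0.00.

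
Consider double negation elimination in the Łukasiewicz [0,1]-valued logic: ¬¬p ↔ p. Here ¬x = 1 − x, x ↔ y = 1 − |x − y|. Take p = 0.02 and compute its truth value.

¬p = 1 − 0.02 = 0.98
¬¬p = 1 − 0.98 = 0.02
¬¬p ↔ p = 1 − |0.02 − 0.02| = 1 − 0.00 = 1.00
(As expected: always 1 in Ł∞ since negation is involutive.)

1.00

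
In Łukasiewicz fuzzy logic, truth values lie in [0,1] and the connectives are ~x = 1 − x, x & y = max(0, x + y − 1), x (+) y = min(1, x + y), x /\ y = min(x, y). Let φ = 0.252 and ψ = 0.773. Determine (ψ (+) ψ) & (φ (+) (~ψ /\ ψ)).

ψ (+) ψ = min(1, 0.773 + 0.773) = min(1, 1.546) = 1.000
~ψ = 1 − 0.773 = 0.227
~ψ /\ ψ = min(0.227, 0.773) = 0.227
φ (+) (~ψ /\ ψ) = min(1, 0.252 + 0.227) = min(1, 0.479) = 0.479
(ψ (+) ψ) & (φ (+) (~ψ /\ ψ)) = max(0, 1.000 + 0.479 − 1) = max(0, 0.479) = 0.479

0.479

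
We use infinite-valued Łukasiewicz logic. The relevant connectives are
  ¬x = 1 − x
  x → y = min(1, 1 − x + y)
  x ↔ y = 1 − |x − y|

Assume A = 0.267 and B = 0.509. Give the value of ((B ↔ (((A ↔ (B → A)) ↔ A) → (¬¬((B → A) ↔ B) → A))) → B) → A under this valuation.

B → A = min(1, 1 − 0.509 + 0.267) = min(1, 0.758) = 0.758
A ↔ (B → A) = 1 − |0.267 − 0.758| = 1 − 0.491 = 0.509
(A ↔ (B → A)) ↔ A = 1 − |0.509 − 0.267| = 1 − 0.242 = 0.758
(B → A) ↔ B = 1 − |0.758 − 0.509| = 1 − 0.249 = 0.751
¬((B → A) ↔ B) = 1 − 0.751 = 0.249
¬¬((B → A) ↔ B) = 1 − 0.249 = 0.751
¬¬((B → A) ↔ B) → A = min(1, 1 − 0.751 + 0.267) = min(1, 0.516) = 0.516
((A ↔ (B → A)) ↔ A) → (¬¬((B → A) ↔ B) → A) = min(1, 1 − 0.758 + 0.516) = min(1, 0.758) = 0.758
B ↔ (((A ↔ (B → A)) ↔ A) → (¬¬((B → A) ↔ B) → A)) = 1 − |0.509 − 0.758| = 1 − 0.249 = 0.751
(B ↔ (((A ↔ (B → A)) ↔ A) → (¬¬((B → A) ↔ B) → A))) → B = min(1, 1 − 0.751 + 0.509) = min(1, 0.758) = 0.758
((B ↔ (((A ↔ (B → A)) ↔ A) → (¬¬((B → A) ↔ B) → A))) → B) → A = min(1, 1 − 0.758 + 0.267) = min(1, 0.509) = 0.509

0.509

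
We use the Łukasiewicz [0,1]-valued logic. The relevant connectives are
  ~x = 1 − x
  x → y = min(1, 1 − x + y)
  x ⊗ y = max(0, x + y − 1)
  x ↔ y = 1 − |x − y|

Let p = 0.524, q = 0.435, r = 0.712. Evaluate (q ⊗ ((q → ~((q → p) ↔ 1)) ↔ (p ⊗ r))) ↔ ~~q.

0.671

q → p = min(1, 1 − 0.435 + 0.524) = min(1, 1.089) = 1.000
(q → p) ↔ 1 = 1 − |1.000 − 1.000| = 1 − 0.000 = 1.000
~((q → p) ↔ 1) = 1 − 1.000 = 0.000
q → ~((q → p) ↔ 1) = min(1, 1 − 0.435 + 0.000) = min(1, 0.565) = 0.565
p ⊗ r = max(0, 0.524 + 0.712 − 1) = max(0, 0.236) = 0.236
(q → ~((q → p) ↔ 1)) ↔ (p ⊗ r) = 1 − |0.565 − 0.236| = 1 − 0.329 = 0.671
q ⊗ ((q → ~((q → p) ↔ 1)) ↔ (p ⊗ r)) = max(0, 0.435 + 0.671 − 1) = max(0, 0.106) = 0.106
~q = 1 − 0.435 = 0.565
~~q = 1 − 0.565 = 0.435
(q ⊗ ((q → ~((q → p) ↔ 1)) ↔ (p ⊗ r))) ↔ ~~q = 1 − |0.106 − 0.435| = 1 − 0.329 = 0.671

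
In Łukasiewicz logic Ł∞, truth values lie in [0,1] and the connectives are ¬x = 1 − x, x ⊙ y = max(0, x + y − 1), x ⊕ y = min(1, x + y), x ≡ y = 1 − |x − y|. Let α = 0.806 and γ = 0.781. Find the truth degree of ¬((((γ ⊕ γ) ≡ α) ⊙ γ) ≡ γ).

γ ⊕ γ = min(1, 0.781 + 0.781) = min(1, 1.562) = 1.000
(γ ⊕ γ) ≡ α = 1 − |1.000 − 0.806| = 1 − 0.194 = 0.806
((γ ⊕ γ) ≡ α) ⊙ γ = max(0, 0.806 + 0.781 − 1) = max(0, 0.587) = 0.587
(((γ ⊕ γ) ≡ α) ⊙ γ) ≡ γ = 1 − |0.587 − 0.781| = 1 − 0.194 = 0.806
¬((((γ ⊕ γ) ≡ α) ⊙ γ) ≡ γ) = 1 − 0.806 = 0.194

0.194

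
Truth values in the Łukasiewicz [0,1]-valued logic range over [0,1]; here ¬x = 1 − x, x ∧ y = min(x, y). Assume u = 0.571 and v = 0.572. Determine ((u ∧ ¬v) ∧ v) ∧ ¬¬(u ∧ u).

0.428

¬v = 1 − 0.572 = 0.428
u ∧ ¬v = min(0.571, 0.428) = 0.428
(u ∧ ¬v) ∧ v = min(0.428, 0.572) = 0.428
u ∧ u = min(0.571, 0.571) = 0.571
¬(u ∧ u) = 1 − 0.571 = 0.429
¬¬(u ∧ u) = 1 − 0.429 = 0.571
((u ∧ ¬v) ∧ v) ∧ ¬¬(u ∧ u) = min(0.428, 0.571) = 0.428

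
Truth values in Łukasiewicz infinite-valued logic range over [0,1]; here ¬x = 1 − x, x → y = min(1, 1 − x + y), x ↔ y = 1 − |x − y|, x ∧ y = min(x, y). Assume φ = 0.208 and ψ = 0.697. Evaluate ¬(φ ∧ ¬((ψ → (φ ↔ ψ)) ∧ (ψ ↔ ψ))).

0.814

φ ↔ ψ = 1 − |0.208 − 0.697| = 1 − 0.489 = 0.511
ψ → (φ ↔ ψ) = min(1, 1 − 0.697 + 0.511) = min(1, 0.814) = 0.814
ψ ↔ ψ = 1 − |0.697 − 0.697| = 1 − 0.000 = 1.000
(ψ → (φ ↔ ψ)) ∧ (ψ ↔ ψ) = min(0.814, 1.000) = 0.814
¬((ψ → (φ ↔ ψ)) ∧ (ψ ↔ ψ)) = 1 − 0.814 = 0.186
φ ∧ ¬((ψ → (φ ↔ ψ)) ∧ (ψ ↔ ψ)) = min(0.208, 0.186) = 0.186
¬(φ ∧ ¬((ψ → (φ ↔ ψ)) ∧ (ψ ↔ ψ))) = 1 − 0.186 = 0.814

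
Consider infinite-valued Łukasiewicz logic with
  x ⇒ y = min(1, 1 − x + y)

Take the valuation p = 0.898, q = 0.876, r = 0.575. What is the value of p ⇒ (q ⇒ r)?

0.801

q ⇒ r = min(1, 1 − 0.876 + 0.575) = min(1, 0.699) = 0.699
p ⇒ (q ⇒ r) = min(1, 1 − 0.898 + 0.699) = min(1, 0.801) = 0.801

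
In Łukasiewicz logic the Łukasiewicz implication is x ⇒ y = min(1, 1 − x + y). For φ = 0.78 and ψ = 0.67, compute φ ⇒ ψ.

φ ⇒ ψ = min(1, 1 − 0.78 + 0.67) = min(1, 0.89) = 0.89
For comparison, the Gödel implication (1 if x ≤ y else y) would give 0.67.

0.89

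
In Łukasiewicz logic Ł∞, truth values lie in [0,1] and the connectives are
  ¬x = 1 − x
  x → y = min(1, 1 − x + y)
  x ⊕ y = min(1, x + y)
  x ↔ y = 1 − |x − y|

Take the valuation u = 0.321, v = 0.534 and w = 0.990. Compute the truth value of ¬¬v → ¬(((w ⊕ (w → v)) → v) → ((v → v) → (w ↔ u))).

¬v = 1 − 0.534 = 0.466
¬¬v = 1 − 0.466 = 0.534
w → v = min(1, 1 − 0.990 + 0.534) = min(1, 0.544) = 0.544
w ⊕ (w → v) = min(1, 0.990 + 0.544) = min(1, 1.534) = 1.000
(w ⊕ (w → v)) → v = min(1, 1 − 1.000 + 0.534) = min(1, 0.534) = 0.534
v → v = min(1, 1 − 0.534 + 0.534) = min(1, 1.000) = 1.000
w ↔ u = 1 − |0.990 − 0.321| = 1 − 0.669 = 0.331
(v → v) → (w ↔ u) = min(1, 1 − 1.000 + 0.331) = min(1, 0.331) = 0.331
((w ⊕ (w → v)) → v) → ((v → v) → (w ↔ u)) = min(1, 1 − 0.534 + 0.331) = min(1, 0.797) = 0.797
¬(((w ⊕ (w → v)) → v) → ((v → v) → (w ↔ u))) = 1 − 0.797 = 0.203
¬¬v → ¬(((w ⊕ (w → v)) → v) → ((v → v) → (w ↔ u))) = min(1, 1 − 0.534 + 0.203) = min(1, 0.669) = 0.669

0.669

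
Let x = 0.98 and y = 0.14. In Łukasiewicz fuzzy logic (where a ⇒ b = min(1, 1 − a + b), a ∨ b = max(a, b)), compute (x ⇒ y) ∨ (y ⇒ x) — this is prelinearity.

1.00

x ⇒ y = min(1, 1 − 0.98 + 0.14) = min(1, 0.16) = 0.16
y ⇒ x = min(1, 1 − 0.14 + 0.98) = min(1, 1.84) = 1.00
(x ⇒ y) ∨ (y ⇒ x) = max(0.16, 1.00) = 1.00
(As expected: a Ł∞-tautology — holds in every MV-chain.)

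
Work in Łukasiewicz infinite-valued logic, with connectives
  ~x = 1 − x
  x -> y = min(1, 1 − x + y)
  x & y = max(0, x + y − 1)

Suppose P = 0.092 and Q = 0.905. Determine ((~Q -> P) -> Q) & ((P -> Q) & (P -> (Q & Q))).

0.908

~Q = 1 − 0.905 = 0.095
~Q -> P = min(1, 1 − 0.095 + 0.092) = min(1, 0.997) = 0.997
(~Q -> P) -> Q = min(1, 1 − 0.997 + 0.905) = min(1, 0.908) = 0.908
P -> Q = min(1, 1 − 0.092 + 0.905) = min(1, 1.813) = 1.000
Q & Q = max(0, 0.905 + 0.905 − 1) = max(0, 0.810) = 0.810
P -> (Q & Q) = min(1, 1 − 0.092 + 0.810) = min(1, 1.718) = 1.000
(P -> Q) & (P -> (Q & Q)) = max(0, 1.000 + 1.000 − 1) = max(0, 1.000) = 1.000
((~Q -> P) -> Q) & ((P -> Q) & (P -> (Q & Q))) = max(0, 0.908 + 1.000 − 1) = max(0, 0.908) = 0.908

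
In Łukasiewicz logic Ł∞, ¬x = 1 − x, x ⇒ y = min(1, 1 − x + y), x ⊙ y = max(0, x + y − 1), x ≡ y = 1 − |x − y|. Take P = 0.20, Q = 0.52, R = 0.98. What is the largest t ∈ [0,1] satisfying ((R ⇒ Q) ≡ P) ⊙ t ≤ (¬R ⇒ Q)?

R ⇒ Q = min(1, 1 − 0.98 + 0.52) = min(1, 0.54) = 0.54
(R ⇒ Q) ≡ P = 1 − |0.54 − 0.20| = 1 − 0.34 = 0.66
So the left factor is (R ⇒ Q) ≡ P = 0.66.
¬R = 1 − 0.98 = 0.02
¬R ⇒ Q = min(1, 1 − 0.02 + 0.52) = min(1, 1.50) = 1.00
So the right-hand bound is ¬R ⇒ Q = 1.00.
The residuum of the Łukasiewicz t-norm gives the supremum: min(1, 1 − 0.66 + 1.00).
1 − 0.66 + 1.00 = 1.34, so t = min(1, 1.34) = 1.00.
Check: 0.66 ⊙ 1.00 = max(0, 0.66) = 0.66 ≤ 1.00.

1.00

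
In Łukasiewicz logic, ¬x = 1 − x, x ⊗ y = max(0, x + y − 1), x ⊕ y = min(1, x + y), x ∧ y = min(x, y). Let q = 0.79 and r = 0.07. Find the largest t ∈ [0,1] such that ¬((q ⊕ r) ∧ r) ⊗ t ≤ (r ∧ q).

q ⊕ r = min(1, 0.79 + 0.07) = min(1, 0.86) = 0.86
(q ⊕ r) ∧ r = min(0.86, 0.07) = 0.07
¬((q ⊕ r) ∧ r) = 1 − 0.07 = 0.93
So the left factor is ¬((q ⊕ r) ∧ r) = 0.93.
r ∧ q = min(0.07, 0.79) = 0.07
So the right-hand bound is r ∧ q = 0.07.
The residuum of the Łukasiewicz t-norm gives the supremum: min(1, 1 − 0.93 + 0.07).
1 − 0.93 + 0.07 = 0.14, so t = min(1, 0.14) = 0.14.
Check: 0.93 ⊗ 0.14 = max(0, 0.07) = 0.07 ≤ 0.07.

0.14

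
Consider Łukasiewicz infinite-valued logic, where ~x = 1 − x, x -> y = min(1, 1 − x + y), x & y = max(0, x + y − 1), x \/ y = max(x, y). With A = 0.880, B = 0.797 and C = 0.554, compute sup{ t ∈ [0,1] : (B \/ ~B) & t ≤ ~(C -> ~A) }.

~B = 1 − 0.797 = 0.203
B \/ ~B = max(0.797, 0.203) = 0.797
So the left factor is B \/ ~B = 0.797.
~A = 1 − 0.880 = 0.120
C -> ~A = min(1, 1 − 0.554 + 0.120) = min(1, 0.566) = 0.566
~(C -> ~A) = 1 − 0.566 = 0.434
So the right-hand bound is ~(C -> ~A) = 0.434.
The residuum of the Łukasiewicz t-norm gives the supremum: min(1, 1 − 0.797 + 0.434).
1 − 0.797 + 0.434 = 0.637, so t = min(1, 0.637) = 0.637.
Check: 0.797 & 0.637 = max(0, 0.434) = 0.434 ≤ 0.434.

0.637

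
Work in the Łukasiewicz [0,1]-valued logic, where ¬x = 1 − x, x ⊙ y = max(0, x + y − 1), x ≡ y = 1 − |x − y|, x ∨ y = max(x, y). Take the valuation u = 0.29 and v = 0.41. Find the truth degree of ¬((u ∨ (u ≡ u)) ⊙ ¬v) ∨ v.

u ≡ u = 1 − |0.29 − 0.29| = 1 − 0.00 = 1.00
u ∨ (u ≡ u) = max(0.29, 1.00) = 1.00
¬v = 1 − 0.41 = 0.59
(u ∨ (u ≡ u)) ⊙ ¬v = max(0, 1.00 + 0.59 − 1) = max(0, 0.59) = 0.59
¬((u ∨ (u ≡ u)) ⊙ ¬v) = 1 − 0.59 = 0.41
¬((u ∨ (u ≡ u)) ⊙ ¬v) ∨ v = max(0.41, 0.41) = 0.41

0.41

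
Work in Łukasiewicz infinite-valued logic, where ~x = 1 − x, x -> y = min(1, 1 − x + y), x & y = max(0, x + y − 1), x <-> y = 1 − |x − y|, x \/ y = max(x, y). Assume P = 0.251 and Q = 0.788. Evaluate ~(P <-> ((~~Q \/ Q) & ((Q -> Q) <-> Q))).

~Q = 1 − 0.788 = 0.212
~~Q = 1 − 0.212 = 0.788
~~Q \/ Q = max(0.788, 0.788) = 0.788
Q -> Q = min(1, 1 − 0.788 + 0.788) = min(1, 1.000) = 1.000
(Q -> Q) <-> Q = 1 − |1.000 − 0.788| = 1 − 0.212 = 0.788
(~~Q \/ Q) & ((Q -> Q) <-> Q) = max(0, 0.788 + 0.788 − 1) = max(0, 0.576) = 0.576
P <-> ((~~Q \/ Q) & ((Q -> Q) <-> Q)) = 1 − |0.251 − 0.576| = 1 − 0.325 = 0.675
~(P <-> ((~~Q \/ Q) & ((Q -> Q) <-> Q))) = 1 − 0.675 = 0.325

0.325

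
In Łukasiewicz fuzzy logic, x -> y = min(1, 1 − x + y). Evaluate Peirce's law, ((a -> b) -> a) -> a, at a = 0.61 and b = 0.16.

0.61

a -> b = min(1, 1 − 0.61 + 0.16) = min(1, 0.55) = 0.55
(a -> b) -> a = min(1, 1 − 0.55 + 0.61) = min(1, 1.06) = 1.00
((a -> b) -> a) -> a = min(1, 1 − 1.00 + 0.61) = min(1, 0.61) = 0.61
(The value 0.61 < 1 shows this instance is not satisfied; not a Ł∞-tautology in general.)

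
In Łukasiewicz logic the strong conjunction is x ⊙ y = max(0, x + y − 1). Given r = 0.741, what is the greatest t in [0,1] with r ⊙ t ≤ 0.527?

The residuum of the Łukasiewicz t-norm gives the supremum: min(1, 1 − 0.741 + 0.527).
1 − 0.741 + 0.527 = 0.786, so t = min(1, 0.786) = 0.786.
Check: 0.741 ⊙ 0.786 = max(0, 0.527) = 0.527 ≤ 0.527.

0.786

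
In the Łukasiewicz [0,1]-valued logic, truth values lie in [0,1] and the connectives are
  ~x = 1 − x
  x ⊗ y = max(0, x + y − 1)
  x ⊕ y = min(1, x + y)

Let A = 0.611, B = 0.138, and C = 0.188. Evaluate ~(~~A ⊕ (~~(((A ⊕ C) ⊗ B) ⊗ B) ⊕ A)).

~A = 1 − 0.611 = 0.389
~~A = 1 − 0.389 = 0.611
A ⊕ C = min(1, 0.611 + 0.188) = min(1, 0.799) = 0.799
(A ⊕ C) ⊗ B = max(0, 0.799 + 0.138 − 1) = max(0, -0.063) = 0.000
((A ⊕ C) ⊗ B) ⊗ B = max(0, 0.000 + 0.138 − 1) = max(0, -0.862) = 0.000
~(((A ⊕ C) ⊗ B) ⊗ B) = 1 − 0.000 = 1.000
~~(((A ⊕ C) ⊗ B) ⊗ B) = 1 − 1.000 = 0.000
~~(((A ⊕ C) ⊗ B) ⊗ B) ⊕ A = min(1, 0.000 + 0.611) = min(1, 0.611) = 0.611
~~A ⊕ (~~(((A ⊕ C) ⊗ B) ⊗ B) ⊕ A) = min(1, 0.611 + 0.611) = min(1, 1.222) = 1.000
~(~~A ⊕ (~~(((A ⊕ C) ⊗ B) ⊗ B) ⊕ A)) = 1 − 1.000 = 0.000

0.000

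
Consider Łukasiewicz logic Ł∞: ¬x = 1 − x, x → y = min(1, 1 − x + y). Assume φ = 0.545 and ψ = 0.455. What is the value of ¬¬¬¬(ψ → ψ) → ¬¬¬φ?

0.455

ψ → ψ = min(1, 1 − 0.455 + 0.455) = min(1, 1.000) = 1.000
¬(ψ → ψ) = 1 − 1.000 = 0.000
¬¬(ψ → ψ) = 1 − 0.000 = 1.000
¬¬¬(ψ → ψ) = 1 − 1.000 = 0.000
¬¬¬¬(ψ → ψ) = 1 − 0.000 = 1.000
¬φ = 1 − 0.545 = 0.455
¬¬φ = 1 − 0.455 = 0.545
¬¬¬φ = 1 − 0.545 = 0.455
¬¬¬¬(ψ → ψ) → ¬¬¬φ = min(1, 1 − 1.000 + 0.455) = min(1, 0.455) = 0.455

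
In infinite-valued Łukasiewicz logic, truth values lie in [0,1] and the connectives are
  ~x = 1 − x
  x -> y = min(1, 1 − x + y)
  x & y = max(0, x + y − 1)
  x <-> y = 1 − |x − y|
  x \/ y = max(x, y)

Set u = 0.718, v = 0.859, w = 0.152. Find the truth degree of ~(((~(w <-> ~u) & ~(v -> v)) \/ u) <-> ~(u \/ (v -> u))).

~u = 1 − 0.718 = 0.282
w <-> ~u = 1 − |0.152 − 0.282| = 1 − 0.130 = 0.870
~(w <-> ~u) = 1 − 0.870 = 0.130
v -> v = min(1, 1 − 0.859 + 0.859) = min(1, 1.000) = 1.000
~(v -> v) = 1 − 1.000 = 0.000
~(w <-> ~u) & ~(v -> v) = max(0, 0.130 + 0.000 − 1) = max(0, -0.870) = 0.000
(~(w <-> ~u) & ~(v -> v)) \/ u = max(0.000, 0.718) = 0.718
v -> u = min(1, 1 − 0.859 + 0.718) = min(1, 0.859) = 0.859
u \/ (v -> u) = max(0.718, 0.859) = 0.859
~(u \/ (v -> u)) = 1 − 0.859 = 0.141
((~(w <-> ~u) & ~(v -> v)) \/ u) <-> ~(u \/ (v -> u)) = 1 − |0.718 − 0.141| = 1 − 0.577 = 0.423
~(((~(w <-> ~u) & ~(v -> v)) \/ u) <-> ~(u \/ (v -> u))) = 1 − 0.423 = 0.577

0.577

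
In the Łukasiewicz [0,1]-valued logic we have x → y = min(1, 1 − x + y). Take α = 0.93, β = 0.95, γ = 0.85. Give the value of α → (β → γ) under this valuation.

0.97

β → γ = min(1, 1 − 0.95 + 0.85) = min(1, 0.90) = 0.90
α → (β → γ) = min(1, 1 − 0.93 + 0.90) = min(1, 0.97) = 0.97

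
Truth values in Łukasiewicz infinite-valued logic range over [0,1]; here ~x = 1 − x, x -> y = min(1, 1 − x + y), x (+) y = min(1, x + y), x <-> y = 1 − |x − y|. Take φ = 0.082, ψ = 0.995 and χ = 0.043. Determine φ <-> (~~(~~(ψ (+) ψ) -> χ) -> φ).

0.082

ψ (+) ψ = min(1, 0.995 + 0.995) = min(1, 1.990) = 1.000
~(ψ (+) ψ) = 1 − 1.000 = 0.000
~~(ψ (+) ψ) = 1 − 0.000 = 1.000
~~(ψ (+) ψ) -> χ = min(1, 1 − 1.000 + 0.043) = min(1, 0.043) = 0.043
~(~~(ψ (+) ψ) -> χ) = 1 − 0.043 = 0.957
~~(~~(ψ (+) ψ) -> χ) = 1 − 0.957 = 0.043
~~(~~(ψ (+) ψ) -> χ) -> φ = min(1, 1 − 0.043 + 0.082) = min(1, 1.039) = 1.000
φ <-> (~~(~~(ψ (+) ψ) -> χ) -> φ) = 1 − |0.082 − 1.000| = 1 − 0.918 = 0.082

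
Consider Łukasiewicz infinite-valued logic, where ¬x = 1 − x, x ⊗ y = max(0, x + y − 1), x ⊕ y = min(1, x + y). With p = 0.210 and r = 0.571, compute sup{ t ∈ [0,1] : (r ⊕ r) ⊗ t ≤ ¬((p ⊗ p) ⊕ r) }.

r ⊕ r = min(1, 0.571 + 0.571) = min(1, 1.142) = 1.000
So the left factor is r ⊕ r = 1.000.
p ⊗ p = max(0, 0.210 + 0.210 − 1) = max(0, -0.580) = 0.000
(p ⊗ p) ⊕ r = min(1, 0.000 + 0.571) = min(1, 0.571) = 0.571
¬((p ⊗ p) ⊕ r) = 1 − 0.571 = 0.429
So the right-hand bound is ¬((p ⊗ p) ⊕ r) = 0.429.
The residuum of the Łukasiewicz t-norm gives the supremum: min(1, 1 − 1.000 + 0.429).
1 − 1.000 + 0.429 = 0.429, so t = min(1, 0.429) = 0.429.
Check: 1.000 ⊗ 0.429 = max(0, 0.429) = 0.429 ≤ 0.429.

0.429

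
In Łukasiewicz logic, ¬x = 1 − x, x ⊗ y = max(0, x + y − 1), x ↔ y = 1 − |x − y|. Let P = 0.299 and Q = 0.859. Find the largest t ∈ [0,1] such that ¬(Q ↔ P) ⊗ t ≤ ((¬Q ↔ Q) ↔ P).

1.000

Q ↔ P = 1 − |0.859 − 0.299| = 1 − 0.560 = 0.440
¬(Q ↔ P) = 1 − 0.440 = 0.560
So the left factor is ¬(Q ↔ P) = 0.560.
¬Q = 1 − 0.859 = 0.141
¬Q ↔ Q = 1 − |0.141 − 0.859| = 1 − 0.718 = 0.282
(¬Q ↔ Q) ↔ P = 1 − |0.282 − 0.299| = 1 − 0.017 = 0.983
So the right-hand bound is (¬Q ↔ Q) ↔ P = 0.983.
The residuum of the Łukasiewicz t-norm gives the supremum: min(1, 1 − 0.560 + 0.983).
1 − 0.560 + 0.983 = 1.423, so t = min(1, 1.423) = 1.000.
Check: 0.560 ⊗ 1.000 = max(0, 0.560) = 0.560 ≤ 0.983.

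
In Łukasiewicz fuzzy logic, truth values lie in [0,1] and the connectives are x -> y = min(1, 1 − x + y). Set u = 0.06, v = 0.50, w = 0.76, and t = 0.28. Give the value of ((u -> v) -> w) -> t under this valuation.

u -> v = min(1, 1 − 0.06 + 0.50) = min(1, 1.44) = 1.00
(u -> v) -> w = min(1, 1 − 1.00 + 0.76) = min(1, 0.76) = 0.76
((u -> v) -> w) -> t = min(1, 1 − 0.76 + 0.28) = min(1, 0.52) = 0.52

0.52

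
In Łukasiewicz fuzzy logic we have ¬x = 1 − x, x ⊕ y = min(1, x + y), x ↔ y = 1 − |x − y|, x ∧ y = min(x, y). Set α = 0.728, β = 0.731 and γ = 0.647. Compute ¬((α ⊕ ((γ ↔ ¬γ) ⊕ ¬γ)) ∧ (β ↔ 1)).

0.269

¬γ = 1 − 0.647 = 0.353
γ ↔ ¬γ = 1 − |0.647 − 0.353| = 1 − 0.294 = 0.706
(γ ↔ ¬γ) ⊕ ¬γ = min(1, 0.706 + 0.353) = min(1, 1.059) = 1.000
α ⊕ ((γ ↔ ¬γ) ⊕ ¬γ) = min(1, 0.728 + 1.000) = min(1, 1.728) = 1.000
β ↔ 1 = 1 − |0.731 − 1.000| = 1 − 0.269 = 0.731
(α ⊕ ((γ ↔ ¬γ) ⊕ ¬γ)) ∧ (β ↔ 1) = min(1.000, 0.731) = 0.731
¬((α ⊕ ((γ ↔ ¬γ) ⊕ ¬γ)) ∧ (β ↔ 1)) = 1 − 0.731 = 0.269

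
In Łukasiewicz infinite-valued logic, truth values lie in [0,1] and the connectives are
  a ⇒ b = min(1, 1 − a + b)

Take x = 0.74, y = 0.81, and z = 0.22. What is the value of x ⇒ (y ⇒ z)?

0.67

y ⇒ z = min(1, 1 − 0.81 + 0.22) = min(1, 0.41) = 0.41
x ⇒ (y ⇒ z) = min(1, 1 − 0.74 + 0.41) = min(1, 0.67) = 0.67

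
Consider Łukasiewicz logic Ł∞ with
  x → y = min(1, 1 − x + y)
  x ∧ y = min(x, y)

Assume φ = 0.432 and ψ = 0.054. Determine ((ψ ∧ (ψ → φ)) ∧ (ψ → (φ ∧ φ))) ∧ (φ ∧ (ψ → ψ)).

0.054

ψ → φ = min(1, 1 − 0.054 + 0.432) = min(1, 1.378) = 1.000
ψ ∧ (ψ → φ) = min(0.054, 1.000) = 0.054
φ ∧ φ = min(0.432, 0.432) = 0.432
ψ → (φ ∧ φ) = min(1, 1 − 0.054 + 0.432) = min(1, 1.378) = 1.000
(ψ ∧ (ψ → φ)) ∧ (ψ → (φ ∧ φ)) = min(0.054, 1.000) = 0.054
ψ → ψ = min(1, 1 − 0.054 + 0.054) = min(1, 1.000) = 1.000
φ ∧ (ψ → ψ) = min(0.432, 1.000) = 0.432
((ψ ∧ (ψ → φ)) ∧ (ψ → (φ ∧ φ))) ∧ (φ ∧ (ψ → ψ)) = min(0.054, 0.432) = 0.054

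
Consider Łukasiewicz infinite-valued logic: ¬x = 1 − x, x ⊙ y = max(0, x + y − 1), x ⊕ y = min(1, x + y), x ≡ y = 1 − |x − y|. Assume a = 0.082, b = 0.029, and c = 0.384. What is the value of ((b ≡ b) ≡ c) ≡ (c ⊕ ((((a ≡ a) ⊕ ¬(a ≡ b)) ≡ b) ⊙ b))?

b ≡ b = 1 − |0.029 − 0.029| = 1 − 0.000 = 1.000
(b ≡ b) ≡ c = 1 − |1.000 − 0.384| = 1 − 0.616 = 0.384
a ≡ a = 1 − |0.082 − 0.082| = 1 − 0.000 = 1.000
a ≡ b = 1 − |0.082 − 0.029| = 1 − 0.053 = 0.947
¬(a ≡ b) = 1 − 0.947 = 0.053
(a ≡ a) ⊕ ¬(a ≡ b) = min(1, 1.000 + 0.053) = min(1, 1.053) = 1.000
((a ≡ a) ⊕ ¬(a ≡ b)) ≡ b = 1 − |1.000 − 0.029| = 1 − 0.971 = 0.029
(((a ≡ a) ⊕ ¬(a ≡ b)) ≡ b) ⊙ b = max(0, 0.029 + 0.029 − 1) = max(0, -0.942) = 0.000
c ⊕ ((((a ≡ a) ⊕ ¬(a ≡ b)) ≡ b) ⊙ b) = min(1, 0.384 + 0.000) = min(1, 0.384) = 0.384
((b ≡ b) ≡ c) ≡ (c ⊕ ((((a ≡ a) ⊕ ¬(a ≡ b)) ≡ b) ⊙ b)) = 1 − |0.384 − 0.384| = 1 − 0.000 = 1.000

1.000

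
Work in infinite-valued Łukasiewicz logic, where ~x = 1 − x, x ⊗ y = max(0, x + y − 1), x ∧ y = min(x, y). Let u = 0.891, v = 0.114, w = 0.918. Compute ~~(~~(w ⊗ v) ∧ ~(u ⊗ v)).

w ⊗ v = max(0, 0.918 + 0.114 − 1) = max(0, 0.032) = 0.032
~(w ⊗ v) = 1 − 0.032 = 0.968
~~(w ⊗ v) = 1 − 0.968 = 0.032
u ⊗ v = max(0, 0.891 + 0.114 − 1) = max(0, 0.005) = 0.005
~(u ⊗ v) = 1 − 0.005 = 0.995
~~(w ⊗ v) ∧ ~(u ⊗ v) = min(0.032, 0.995) = 0.032
~(~~(w ⊗ v) ∧ ~(u ⊗ v)) = 1 − 0.032 = 0.968
~~(~~(w ⊗ v) ∧ ~(u ⊗ v)) = 1 − 0.968 = 0.032

0.032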